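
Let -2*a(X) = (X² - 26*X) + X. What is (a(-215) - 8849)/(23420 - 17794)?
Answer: -34649/5626 ≈ -6.1587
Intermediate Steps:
a(X) = -X²/2 + 25*X/2 (a(X) = -((X² - 26*X) + X)/2 = -(X² - 25*X)/2 = -X²/2 + 25*X/2)
(a(-215) - 8849)/(23420 - 17794) = ((½)*(-215)*(25 - 1*(-215)) - 8849)/(23420 - 17794) = ((½)*(-215)*(25 + 215) - 8849)/5626 = ((½)*(-215)*240 - 8849)*(1/5626) = (-25800 - 8849)*(1/5626) = -34649*1/5626 = -34649/5626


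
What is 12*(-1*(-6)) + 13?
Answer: 85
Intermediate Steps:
12*(-1*(-6)) + 13 = 12*6 + 13 = 72 + 13 = 85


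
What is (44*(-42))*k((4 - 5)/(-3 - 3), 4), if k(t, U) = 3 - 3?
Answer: 0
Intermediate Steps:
k(t, U) = 0
(44*(-42))*k((4 - 5)/(-3 - 3), 4) = (44*(-42))*0 = -1848*0 = 0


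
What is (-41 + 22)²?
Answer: 361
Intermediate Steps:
(-41 + 22)² = (-19)² = 361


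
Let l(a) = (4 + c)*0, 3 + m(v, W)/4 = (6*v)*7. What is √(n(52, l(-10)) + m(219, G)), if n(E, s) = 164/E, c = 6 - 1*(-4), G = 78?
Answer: √6216353/13 ≈ 191.79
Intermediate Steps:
m(v, W) = -12 + 168*v (m(v, W) = -12 + 4*((6*v)*7) = -12 + 4*(42*v) = -12 + 168*v)
c = 10 (c = 6 + 4 = 10)
l(a) = 0 (l(a) = (4 + 10)*0 = 14*0 = 0)
√(n(52, l(-10)) + m(219, G)) = √(164/52 + (-12 + 168*219)) = √(164*(1/52) + (-12 + 36792)) = √(41/13 + 36780) = √(478181/13) = √6216353/13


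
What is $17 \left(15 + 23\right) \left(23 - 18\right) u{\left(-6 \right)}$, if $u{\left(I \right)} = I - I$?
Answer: $0$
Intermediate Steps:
$u{\left(I \right)} = 0$
$17 \left(15 + 23\right) \left(23 - 18\right) u{\left(-6 \right)} = 17 \left(15 + 23\right) \left(23 - 18\right) 0 = 17 \cdot 38 \cdot 5 \cdot 0 = 17 \cdot 190 \cdot 0 = 3230 \cdot 0 = 0$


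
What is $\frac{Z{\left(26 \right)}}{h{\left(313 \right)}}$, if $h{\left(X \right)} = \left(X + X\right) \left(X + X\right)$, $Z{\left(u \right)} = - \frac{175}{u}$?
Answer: $- \frac{175}{10188776} \approx -1.7176 \cdot 10^{-5}$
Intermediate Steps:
$h{\left(X \right)} = 4 X^{2}$ ($h{\left(X \right)} = 2 X 2 X = 4 X^{2}$)
$\frac{Z{\left(26 \right)}}{h{\left(313 \right)}} = \frac{\left(-175\right) \frac{1}{26}}{4 \cdot 313^{2}} = \frac{\left(-175\right) \frac{1}{26}}{4 \cdot 97969} = - \frac{175}{26 \cdot 391876} = \left(- \frac{175}{26}\right) \frac{1}{391876} = - \frac{175}{10188776}$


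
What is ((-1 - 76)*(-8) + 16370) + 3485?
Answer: 20471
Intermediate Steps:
((-1 - 76)*(-8) + 16370) + 3485 = (-77*(-8) + 16370) + 3485 = (616 + 16370) + 3485 = 16986 + 3485 = 20471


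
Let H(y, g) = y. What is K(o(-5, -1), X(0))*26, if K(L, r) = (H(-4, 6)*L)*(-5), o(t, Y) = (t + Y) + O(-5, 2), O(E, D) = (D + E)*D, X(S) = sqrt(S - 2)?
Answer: -6240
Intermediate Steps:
X(S) = sqrt(-2 + S)
O(E, D) = D*(D + E)
o(t, Y) = -6 + Y + t (o(t, Y) = (t + Y) + 2*(2 - 5) = (Y + t) + 2*(-3) = (Y + t) - 6 = -6 + Y + t)
K(L, r) = 20*L (K(L, r) = -4*L*(-5) = 20*L)
K(o(-5, -1), X(0))*26 = (20*(-6 - 1 - 5))*26 = (20*(-12))*26 = -240*26 = -6240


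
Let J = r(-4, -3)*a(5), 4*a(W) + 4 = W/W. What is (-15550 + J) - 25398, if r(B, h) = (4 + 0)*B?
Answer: -40936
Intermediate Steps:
r(B, h) = 4*B
a(W) = -¾ (a(W) = -1 + (W/W)/4 = -1 + (¼)*1 = -1 + ¼ = -¾)
J = 12 (J = (4*(-4))*(-¾) = -16*(-¾) = 12)
(-15550 + J) - 25398 = (-15550 + 12) - 25398 = -15538 - 25398 = -40936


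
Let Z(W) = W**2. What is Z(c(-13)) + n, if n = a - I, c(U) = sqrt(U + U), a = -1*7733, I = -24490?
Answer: 16731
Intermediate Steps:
a = -7733
c(U) = sqrt(2)*sqrt(U) (c(U) = sqrt(2*U) = sqrt(2)*sqrt(U))
n = 16757 (n = -7733 - 1*(-24490) = -7733 + 24490 = 16757)
Z(c(-13)) + n = (sqrt(2)*sqrt(-13))**2 + 16757 = (sqrt(2)*(I*sqrt(13)))**2 + 16757 = (I*sqrt(26))**2 + 16757 = -26 + 16757 = 16731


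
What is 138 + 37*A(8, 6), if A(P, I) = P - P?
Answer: 138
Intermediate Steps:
A(P, I) = 0
138 + 37*A(8, 6) = 138 + 37*0 = 138 + 0 = 138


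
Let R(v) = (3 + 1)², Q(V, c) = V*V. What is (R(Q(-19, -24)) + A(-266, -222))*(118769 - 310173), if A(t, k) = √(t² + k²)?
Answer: -3062464 - 382808*√30010 ≈ -6.9378e+7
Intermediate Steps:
Q(V, c) = V²
R(v) = 16 (R(v) = 4² = 16)
A(t, k) = √(k² + t²)
(R(Q(-19, -24)) + A(-266, -222))*(118769 - 310173) = (16 + √((-222)² + (-266)²))*(118769 - 310173) = (16 + √(49284 + 70756))*(-191404) = (16 + √120040)*(-191404) = (16 + 2*√30010)*(-191404) = -3062464 - 382808*√30010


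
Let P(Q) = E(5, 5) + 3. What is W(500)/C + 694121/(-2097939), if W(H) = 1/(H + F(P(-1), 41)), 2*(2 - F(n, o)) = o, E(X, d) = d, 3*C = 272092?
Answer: -10104264556249/30539534383758 ≈ -0.33086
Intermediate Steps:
C = 272092/3 (C = (1/3)*272092 = 272092/3 ≈ 90697.)
P(Q) = 8 (P(Q) = 5 + 3 = 8)
F(n, o) = 2 - o/2
W(H) = 1/(-37/2 + H) (W(H) = 1/(H + (2 - 1/2*41)) = 1/(H + (2 - 41/2)) = 1/(H - 37/2) = 1/(-37/2 + H))
W(500)/C + 694121/(-2097939) = (2/(-37 + 2*500))/(272092/3) + 694121/(-2097939) = (2/(-37 + 1000))*(3/272092) + 694121*(-1/2097939) = (2/963)*(3/272092) - 694121/2097939 = 1/43670766 - 694121/2097939 = -10104264556249/30539534383758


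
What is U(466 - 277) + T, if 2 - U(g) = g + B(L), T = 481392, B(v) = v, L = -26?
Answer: 481231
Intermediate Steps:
U(g) = 28 - g (U(g) = 2 - (g - 26) = 2 - (-26 + g) = 2 + (26 - g) = 28 - g)
U(466 - 277) + T = (28 - (466 - 277)) + 481392 = (28 - 1*189) + 481392 = (28 - 189) + 481392 = -161 + 481392 = 481231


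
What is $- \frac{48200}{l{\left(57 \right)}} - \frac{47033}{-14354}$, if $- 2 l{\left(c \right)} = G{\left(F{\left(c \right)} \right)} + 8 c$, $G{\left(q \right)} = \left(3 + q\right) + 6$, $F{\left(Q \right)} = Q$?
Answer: $\frac{704138413}{3746394} \approx 187.95$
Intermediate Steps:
$G{\left(q \right)} = 9 + q$
$l{\left(c \right)} = - \frac{9}{2} - \frac{9 c}{2}$ ($l{\left(c \right)} = - \frac{\left(9 + c\right) + 8 c}{2} = - \frac{9 + 9 c}{2} = - \frac{9}{2} - \frac{9 c}{2}$)
$- \frac{48200}{l{\left(57 \right)}} - \frac{47033}{-14354} = - \frac{48200}{- \frac{9}{2} - \frac{513}{2}} - \frac{47033}{-14354} = - \frac{48200}{- \frac{9}{2} - \frac{513}{2}} - - \frac{47033}{14354} = - \frac{48200}{-261} + \frac{47033}{14354} = \left(-48200\right) \left(- \frac{1}{261}\right) + \frac{47033}{14354} = \frac{48200}{261} + \frac{47033}{14354} = \frac{704138413}{3746394}$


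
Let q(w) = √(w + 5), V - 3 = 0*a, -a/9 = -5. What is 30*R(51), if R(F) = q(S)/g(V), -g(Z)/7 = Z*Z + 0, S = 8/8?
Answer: -10*√6/21 ≈ -1.1664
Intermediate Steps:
a = 45 (a = -9*(-5) = 45)
V = 3 (V = 3 + 0*45 = 3 + 0 = 3)
S = 1 (S = 8*(⅛) = 1)
q(w) = √(5 + w)
g(Z) = -7*Z² (g(Z) = -7*(Z*Z + 0) = -7*(Z² + 0) = -7*Z²)
R(F) = -√6/63 (R(F) = √(5 + 1)/((-7*3²)) = √6/((-7*9)) = √6/(-63) = √6*(-1/63) = -√6/63)
30*R(51) = 30*(-√6/63) = -10*√6/21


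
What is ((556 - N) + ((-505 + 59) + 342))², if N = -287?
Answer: 546121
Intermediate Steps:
((556 - N) + ((-505 + 59) + 342))² = ((556 - 1*(-287)) + ((-505 + 59) + 342))² = ((556 + 287) + (-446 + 342))² = (843 - 104)² = 739² = 546121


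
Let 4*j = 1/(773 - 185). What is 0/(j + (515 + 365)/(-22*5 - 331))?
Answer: 0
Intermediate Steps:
j = 1/2352 (j = 1/(4*(773 - 185)) = (¼)/588 = (¼)*(1/588) = 1/2352 ≈ 0.00042517)
0/(j + (515 + 365)/(-22*5 - 331)) = 0/(1/2352 + (515 + 365)/(-22*5 - 331)) = 0/(1/2352 + 880/(-110 - 331)) = 0/(1/2352 + 880/(-441)) = 0/(1/2352 + 880*(-1/441)) = 0/(1/2352 - 880/441) = 0/(-2011/1008) = -1008/2011*0 = 0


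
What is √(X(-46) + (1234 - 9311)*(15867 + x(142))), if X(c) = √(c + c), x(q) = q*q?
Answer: √(-291022387 + 2*I*√23) ≈ 0.e-4 + 17059.0*I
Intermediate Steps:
x(q) = q²
X(c) = √2*√c (X(c) = √(2*c) = √2*√c)
√(X(-46) + (1234 - 9311)*(15867 + x(142))) = √(√2*√(-46) + (1234 - 9311)*(15867 + 142²)) = √(√2*(I*√46) - 8077*(15867 + 20164)) = √(2*I*√23 - 8077*36031) = √(2*I*√23 - 291022387) = √(-291022387 + 2*I*√23)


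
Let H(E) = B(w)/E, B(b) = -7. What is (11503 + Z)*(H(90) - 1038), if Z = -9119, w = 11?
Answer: -111364984/45 ≈ -2.4748e+6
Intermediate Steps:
H(E) = -7/E
(11503 + Z)*(H(90) - 1038) = (11503 - 9119)*(-7/90 - 1038) = 2384*(-7*1/90 - 1038) = 2384*(-7/90 - 1038) = 2384*(-93427/90) = -111364984/45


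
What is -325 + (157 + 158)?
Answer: -10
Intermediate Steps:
-325 + (157 + 158) = -325 + 315 = -10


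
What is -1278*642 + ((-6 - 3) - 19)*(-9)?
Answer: -820224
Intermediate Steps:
-1278*642 + ((-6 - 3) - 19)*(-9) = -820476 + (-9 - 19)*(-9) = -820476 - 28*(-9) = -820476 + 252 = -820224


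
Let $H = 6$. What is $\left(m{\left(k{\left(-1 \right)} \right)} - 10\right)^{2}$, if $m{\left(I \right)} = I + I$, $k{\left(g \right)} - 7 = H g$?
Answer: $64$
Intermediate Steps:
$k{\left(g \right)} = 7 + 6 g$
$m{\left(I \right)} = 2 I$
$\left(m{\left(k{\left(-1 \right)} \right)} - 10\right)^{2} = \left(2 \left(7 + 6 \left(-1\right)\right) - 10\right)^{2} = \left(2 \left(7 - 6\right) - 10\right)^{2} = \left(2 \cdot 1 - 10\right)^{2} = \left(2 - 10\right)^{2} = \left(-8\right)^{2} = 64$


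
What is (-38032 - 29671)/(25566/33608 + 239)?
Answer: -1137681212/4028939 ≈ -282.38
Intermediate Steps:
(-38032 - 29671)/(25566/33608 + 239) = -67703/(25566*(1/33608) + 239) = -67703/(12783/16804 + 239) = -67703/4028939/16804 = -67703*16804/4028939 = -1137681212/4028939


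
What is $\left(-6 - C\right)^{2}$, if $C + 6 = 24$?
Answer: $576$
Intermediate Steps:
$C = 18$ ($C = -6 + 24 = 18$)
$\left(-6 - C\right)^{2} = \left(-6 - 18\right)^{2} = \left(-24\right)^{2} = 576$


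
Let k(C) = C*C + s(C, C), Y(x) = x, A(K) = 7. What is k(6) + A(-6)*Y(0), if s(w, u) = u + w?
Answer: 48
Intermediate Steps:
k(C) = C² + 2*C (k(C) = C*C + (C + C) = C² + 2*C)
k(6) + A(-6)*Y(0) = 6*(2 + 6) + 7*0 = 6*8 + 0 = 48 + 0 = 48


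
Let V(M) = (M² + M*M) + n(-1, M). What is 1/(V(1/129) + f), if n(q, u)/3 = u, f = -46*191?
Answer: -16641/146207437 ≈ -0.00011382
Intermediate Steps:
f = -8786
n(q, u) = 3*u
V(M) = 2*M² + 3*M (V(M) = (M² + M*M) + 3*M = (M² + M²) + 3*M = 2*M² + 3*M)
1/(V(1/129) + f) = 1/((3 + 2/129)/129 - 8786) = 1/((1/129)*(389/129) - 8786) = 1/(389/16641 - 8786) = 1/(-146207437/16641) = -16641/146207437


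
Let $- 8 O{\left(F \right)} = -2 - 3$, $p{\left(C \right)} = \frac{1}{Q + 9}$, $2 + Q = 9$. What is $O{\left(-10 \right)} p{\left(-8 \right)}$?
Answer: $\frac{5}{128} \approx 0.039063$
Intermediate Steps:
$Q = 7$ ($Q = -2 + 9 = 7$)
$p{\left(C \right)} = \frac{1}{16}$ ($p{\left(C \right)} = \frac{1}{7 + 9} = \frac{1}{16}$)
$O{\left(F \right)} = \frac{5}{8}$ ($O{\left(F \right)} = - \frac{-2 - 3}{8} = \left(- \frac{1}{8}\right) \left(-5\right) = \frac{5}{8}$)
$O{\left(-10 \right)} p{\left(-8 \right)} = \frac{5}{8} \cdot \frac{1}{16} = \frac{5}{128}$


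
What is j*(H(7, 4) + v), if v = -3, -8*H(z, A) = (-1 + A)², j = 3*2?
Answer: -99/4 ≈ -24.750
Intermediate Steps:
j = 6
H(z, A) = -(-1 + A)²/8
j*(H(7, 4) + v) = 6*(-(-1 + 4)²/8 - 3) = 6*(-⅛*3² - 3) = 6*(-⅛*9 - 3) = 6*(-9/8 - 3) = 6*(-33/8) = -99/4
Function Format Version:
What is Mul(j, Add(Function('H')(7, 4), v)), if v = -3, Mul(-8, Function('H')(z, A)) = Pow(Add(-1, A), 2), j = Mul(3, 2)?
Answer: Rational(-99, 4) ≈ -24.750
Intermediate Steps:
j = 6
Function('H')(z, A) = Mul(Rational(-1, 8), Pow(Add(-1, A), 2))
Mul(j, Add(Function('H')(7, 4), v)) = Mul(6, Add(Mul(Rational(-1, 8), Pow(Add(-1, 4), 2)), -3)) = Mul(6, Add(Mul(Rational(-1, 8), Pow(3, 2)), -3)) = Mul(6, Add(Mul(Rational(-1, 8), 9), -3)) = Mul(6, Add(Rational(-9, 8), -3)) = Mul(6, Rational(-33, 8)) = Rational(-99, 4)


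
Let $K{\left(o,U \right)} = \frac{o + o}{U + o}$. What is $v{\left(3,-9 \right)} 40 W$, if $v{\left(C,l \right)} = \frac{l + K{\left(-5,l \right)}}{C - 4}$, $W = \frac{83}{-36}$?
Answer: $- \frac{48140}{63} \approx -764.13$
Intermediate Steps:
$K{\left(o,U \right)} = \frac{2 o}{U + o}$
$W = - \frac{83}{36}$ ($W = 83 \left(- \frac{1}{36}\right) = - \frac{83}{36} \approx -2.3056$)
$v{\left(C,l \right)} = \frac{l - \frac{10}{-5 + l}}{-4 + C}$ ($v{\left(C,l \right)} = \frac{l + 2 \left(-5\right) \frac{1}{l - 5}}{C - 4} = \frac{l + 2 \left(-5\right) \frac{1}{-5 + l}}{-4 + C} = \frac{l - \frac{10}{-5 + l}}{-4 + C}$)
$v{\left(3,-9 \right)} 40 W = \frac{-10 - 9 \left(-5 - 9\right)}{\left(-5 - 9\right) \left(-4 + 3\right)} 40 \left(- \frac{83}{36}\right) = \frac{-10 - -126}{\left(-14\right) \left(-1\right)} 40 \left(- \frac{83}{36}\right) = \left(- \frac{1}{14}\right) \left(-1\right) \left(-10 + 126\right) 40 \left(- \frac{83}{36}\right) = \left(- \frac{1}{14}\right) \left(-1\right) 116 \cdot 40 \left(- \frac{83}{36}\right) = \frac{58}{7} \cdot 40 \left(- \frac{83}{36}\right) = \frac{2320}{7} \left(- \frac{83}{36}\right) = - \frac{48140}{63}$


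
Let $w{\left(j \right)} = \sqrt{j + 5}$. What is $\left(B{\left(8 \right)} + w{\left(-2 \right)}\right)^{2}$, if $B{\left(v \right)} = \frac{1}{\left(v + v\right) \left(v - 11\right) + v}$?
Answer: $\frac{4801}{1600} - \frac{\sqrt{3}}{20} \approx 2.914$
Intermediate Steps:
$w{\left(j \right)} = \sqrt{5 + j}$
$B{\left(v \right)} = \frac{1}{v + 2 v \left(-11 + v\right)}$ ($B{\left(v \right)} = \frac{1}{2 v \left(-11 + v\right) + v} = \frac{1}{v + 2 v \left(-11 + v\right)}$)
$\left(B{\left(8 \right)} + w{\left(-2 \right)}\right)^{2} = \left(\frac{1}{8 \left(-21 + 2 \cdot 8\right)} + \sqrt{5 - 2}\right)^{2} = \left(\frac{1}{8 \left(-21 + 16\right)} + \sqrt{3}\right)^{2} = \left(\frac{1}{8 \left(-5\right)} + \sqrt{3}\right)^{2} = \left(\frac{1}{8} \left(- \frac{1}{5}\right) + \sqrt{3}\right)^{2} = \left(- \frac{1}{40} + \sqrt{3}\right)^{2}$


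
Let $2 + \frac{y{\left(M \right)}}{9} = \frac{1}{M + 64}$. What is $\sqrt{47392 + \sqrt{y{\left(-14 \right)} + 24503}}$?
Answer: $\frac{\sqrt{4739200 + 10 \sqrt{2448518}}}{10} \approx 218.06$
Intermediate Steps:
$y{\left(M \right)} = -18 + \frac{9}{64 + M}$ ($y{\left(M \right)} = -18 + \frac{9}{M + 64} = -18 + \frac{9}{64 + M}$)
$\sqrt{47392 + \sqrt{y{\left(-14 \right)} + 24503}} = \sqrt{47392 + \sqrt{\frac{9 \left(-127 - -28\right)}{64 - 14} + 24503}} = \sqrt{47392 + \sqrt{\frac{9 \left(-127 + 28\right)}{50} + 24503}} = \sqrt{47392 + \sqrt{9 \cdot \frac{1}{50} \left(-99\right) + 24503}} = \sqrt{47392 + \sqrt{- \frac{891}{50} + 24503}} = \sqrt{47392 + \sqrt{\frac{1224259}{50}}} = \sqrt{47392 + \frac{\sqrt{2448518}}{10}}$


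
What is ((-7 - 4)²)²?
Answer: 14641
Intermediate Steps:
((-7 - 4)²)² = ((-11)²)² = 121² = 14641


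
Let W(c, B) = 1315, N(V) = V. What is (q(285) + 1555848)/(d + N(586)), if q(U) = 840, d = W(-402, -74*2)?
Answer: 1556688/1901 ≈ 818.88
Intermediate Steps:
d = 1315
(q(285) + 1555848)/(d + N(586)) = (840 + 1555848)/(1315 + 586) = 1556688/1901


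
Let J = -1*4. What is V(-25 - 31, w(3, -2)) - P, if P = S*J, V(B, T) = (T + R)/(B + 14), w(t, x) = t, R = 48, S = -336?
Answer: -18833/14 ≈ -1345.2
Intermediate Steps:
J = -4
V(B, T) = (48 + T)/(14 + B) (V(B, T) = (T + 48)/(B + 14) = (48 + T)/(14 + B))
P = 1344 (P = -336*(-4) = 1344)
V(-25 - 31, w(3, -2)) - P = (48 + 3)/(14 + (-25 - 31)) - 1*1344 = 51/(14 - 56) - 1344 = 51/(-42) - 1344 = -1/42*51 - 1344 = -17/14 - 1344 = -18833/14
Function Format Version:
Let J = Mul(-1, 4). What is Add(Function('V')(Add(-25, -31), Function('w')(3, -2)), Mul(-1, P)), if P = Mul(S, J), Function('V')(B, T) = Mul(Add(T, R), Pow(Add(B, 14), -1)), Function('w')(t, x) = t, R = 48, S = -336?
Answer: Rational(-18833, 14) ≈ -1345.2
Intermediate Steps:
J = -4
Function('V')(B, T) = Mul(Pow(Add(14, B), -1), Add(48, T)) (Function('V')(B, T) = Mul(Add(T, 48), Pow(Add(B, 14), -1)) = Mul(Add(48, T), Pow(Add(14, B), -1)) = Mul(Pow(Add(14, B), -1), Add(48, T)))
P = 1344 (P = Mul(-336, -4) = 1344)
Add(Function('V')(Add(-25, -31), Function('w')(3, -2)), Mul(-1, P)) = Add(Mul(Pow(Add(14, Add(-25, -31)), -1), Add(48, 3)), Mul(-1, 1344)) = Add(Mul(Pow(Add(14, -56), -1), 51), -1344) = Add(Mul(Pow(-42, -1), 51), -1344) = Add(Mul(Rational(-1, 42), 51), -1344) = Add(Rational(-17, 14), -1344) = Rational(-18833, 14)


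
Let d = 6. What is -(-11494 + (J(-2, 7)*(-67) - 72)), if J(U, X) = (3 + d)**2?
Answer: 16993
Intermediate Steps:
J(U, X) = 81 (J(U, X) = (3 + 6)**2 = 9**2 = 81)
-(-11494 + (J(-2, 7)*(-67) - 72)) = -(-11494 + (81*(-67) - 72)) = -(-11494 + (-5427 - 72)) = -(-11494 - 5499) = -1*(-16993) = 16993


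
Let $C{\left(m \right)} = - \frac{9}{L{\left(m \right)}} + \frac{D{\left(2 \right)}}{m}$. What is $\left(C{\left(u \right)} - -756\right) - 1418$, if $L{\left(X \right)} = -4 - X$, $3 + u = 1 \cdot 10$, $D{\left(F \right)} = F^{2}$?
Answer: $- \frac{50867}{77} \approx -660.61$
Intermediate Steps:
$u = 7$ ($u = -3 + 1 \cdot 10 = -3 + 10 = 7$)
$C{\left(m \right)} = - \frac{9}{-4 - m} + \frac{4}{m}$ ($C{\left(m \right)} = - \frac{9}{-4 - m} + \frac{2^{2}}{m} = - \frac{9}{-4 - m} + \frac{4}{m}$)
$\left(C{\left(u \right)} - -756\right) - 1418 = \left(\frac{16 + 13 \cdot 7}{7 \left(4 + 7\right)} - -756\right) - 1418 = \left(\frac{16 + 91}{7 \cdot 11} + 756\right) - 1418 = \left(\frac{1}{7} \cdot \frac{1}{11} \cdot 107 + 756\right) - 1418 = \left(\frac{107}{77} + 756\right) - 1418 = \frac{58319}{77} - 1418 = - \frac{50867}{77}$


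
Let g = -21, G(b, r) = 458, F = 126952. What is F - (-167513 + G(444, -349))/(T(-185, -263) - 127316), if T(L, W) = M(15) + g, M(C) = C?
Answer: 16163615489/127322 ≈ 1.2695e+5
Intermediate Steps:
T(L, W) = -6 (T(L, W) = 15 - 21 = -6)
F - (-167513 + G(444, -349))/(T(-185, -263) - 127316) = 126952 - (-167513 + 458)/(-6 - 127316) = 126952 - (-167055)/(-127322) = 126952 - (-167055)*(-1)/127322 = 126952 - 1*167055/127322 = 126952 - 167055/127322 = 16163615489/127322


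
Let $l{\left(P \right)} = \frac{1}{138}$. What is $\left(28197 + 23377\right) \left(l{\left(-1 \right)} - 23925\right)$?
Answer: $- \frac{85139622763}{69} \approx -1.2339 \cdot 10^{9}$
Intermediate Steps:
$l{\left(P \right)} = \frac{1}{138}$
$\left(28197 + 23377\right) \left(l{\left(-1 \right)} - 23925\right) = \left(28197 + 23377\right) \left(\frac{1}{138} - 23925\right) = 51574 \left(- \frac{3301649}{138}\right) = - \frac{85139622763}{69}$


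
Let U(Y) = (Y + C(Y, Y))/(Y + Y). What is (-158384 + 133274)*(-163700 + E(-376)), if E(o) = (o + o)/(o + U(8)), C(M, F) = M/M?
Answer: 24691513425480/6007 ≈ 4.1105e+9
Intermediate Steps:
C(M, F) = 1
U(Y) = (1 + Y)/(2*Y) (U(Y) = (Y + 1)/(Y + Y) = (1 + Y)/((2*Y)) = (1 + Y)*(1/(2*Y)) = (1 + Y)/(2*Y))
E(o) = 2*o/(9/16 + o) (E(o) = (o + o)/(o + (½)*(1 + 8)/8) = (2*o)/(o + (½)*(⅛)*9) = (2*o)/(o + 9/16) = (2*o)/(9/16 + o) = 2*o/(9/16 + o))
(-158384 + 133274)*(-163700 + E(-376)) = (-158384 + 133274)*(-163700 + 32*(-376)/(9 + 16*(-376))) = -25110*(-163700 + 32*(-376)/(9 - 6016)) = -25110*(-163700 + 32*(-376)/(-6007)) = -25110*(-163700 + 32*(-376)*(-1/6007)) = -25110*(-163700 + 12032/6007) = -25110*(-983333868/6007) = 24691513425480/6007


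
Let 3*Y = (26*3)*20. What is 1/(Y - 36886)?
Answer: -1/36366 ≈ -2.7498e-5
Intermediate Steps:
Y = 520 (Y = ((26*3)*20)/3 = (78*20)/3 = (1/3)*1560 = 520)
1/(Y - 36886) = 1/(520 - 36886) = 1/(-36366) = -1/36366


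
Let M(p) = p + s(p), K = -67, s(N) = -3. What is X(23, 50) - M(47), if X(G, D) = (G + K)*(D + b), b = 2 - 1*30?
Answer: -1012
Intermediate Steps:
b = -28 (b = 2 - 30 = -28)
M(p) = -3 + p (M(p) = p - 3 = -3 + p)
X(G, D) = (-67 + G)*(-28 + D) (X(G, D) = (G - 67)*(D - 28) = (-67 + G)*(-28 + D))
X(23, 50) - M(47) = (1876 - 67*50 - 28*23 + 50*23) - (-3 + 47) = (1876 - 3350 - 644 + 1150) - 1*44 = -968 - 44 = -1012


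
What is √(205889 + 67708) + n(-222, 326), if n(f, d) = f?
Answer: -222 + √273597 ≈ 301.06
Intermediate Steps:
√(205889 + 67708) + n(-222, 326) = √(205889 + 67708) - 222 = √273597 - 222 = -222 + √273597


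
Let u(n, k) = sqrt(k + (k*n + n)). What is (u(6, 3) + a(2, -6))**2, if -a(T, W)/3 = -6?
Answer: 351 + 108*sqrt(3) ≈ 538.06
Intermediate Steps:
a(T, W) = 18 (a(T, W) = -3*(-6) = 18)
u(n, k) = sqrt(k + n + k*n) (u(n, k) = sqrt(k + (n + k*n)) = sqrt(k + n + k*n))
(u(6, 3) + a(2, -6))**2 = (sqrt(3 + 6 + 3*6) + 18)**2 = (sqrt(3 + 6 + 18) + 18)**2 = (sqrt(27) + 18)**2 = (3*sqrt(3) + 18)**2 = (18 + 3*sqrt(3))**2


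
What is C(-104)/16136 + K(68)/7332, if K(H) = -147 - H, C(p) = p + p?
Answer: -624287/14788644 ≈ -0.042214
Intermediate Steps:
C(p) = 2*p
C(-104)/16136 + K(68)/7332 = (2*(-104))/16136 + (-147 - 1*68)/7332 = -208*1/16136 + (-147 - 68)*(1/7332) = -26/2017 - 215*1/7332 = -26/2017 - 215/7332 = -624287/14788644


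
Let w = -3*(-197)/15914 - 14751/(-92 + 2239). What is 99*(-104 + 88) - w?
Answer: -53887616535/34167358 ≈ -1577.2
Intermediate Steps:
w = -233478537/34167358 (w = 591*(1/15914) - 14751/2147 = 591/15914 - 14751*1/2147 = 591/15914 - 14751/2147 = -233478537/34167358 ≈ -6.8334)
99*(-104 + 88) - w = 99*(-104 + 88) - 1*(-233478537/34167358) = 99*(-16) + 233478537/34167358 = -1584 + 233478537/34167358 = -53887616535/34167358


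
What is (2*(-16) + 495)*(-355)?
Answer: -164365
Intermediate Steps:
(2*(-16) + 495)*(-355) = (-32 + 495)*(-355) = 463*(-355) = -164365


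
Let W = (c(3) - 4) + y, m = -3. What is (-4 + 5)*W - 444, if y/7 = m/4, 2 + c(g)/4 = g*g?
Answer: -1701/4 ≈ -425.25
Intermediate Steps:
c(g) = -8 + 4*g**2 (c(g) = -8 + 4*(g*g) = -8 + 4*g**2)
y = -21/4 (y = 7*(-3/4) = -21/4 ≈ -5.2500)
W = 75/4 (W = ((-8 + 4*3**2) - 4) - 21/4 = ((-8 + 4*9) - 4) - 21/4 = ((-8 + 36) - 4) - 21/4 = (28 - 4) - 21/4 = 24 - 21/4 = 75/4 ≈ 18.750)
(-4 + 5)*W - 444 = (-4 + 5)*(75/4) - 444 = 1*(75/4) - 444 = 75/4 - 444 = -1701/4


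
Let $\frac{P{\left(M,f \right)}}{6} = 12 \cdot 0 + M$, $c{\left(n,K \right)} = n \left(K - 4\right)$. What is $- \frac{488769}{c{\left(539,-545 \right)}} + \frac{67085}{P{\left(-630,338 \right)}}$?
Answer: $- \frac{57154421}{3550932} \approx -16.096$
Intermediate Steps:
$c{\left(n,K \right)} = n \left(-4 + K\right)$ ($c{\left(n,K \right)} = n \left(K - 4\right) = n \left(-4 + K\right)$)
$P{\left(M,f \right)} = 6 M$ ($P{\left(M,f \right)} = 6 \left(12 \cdot 0 + M\right) = 6 \left(0 + M\right) = 6 M$)
$- \frac{488769}{c{\left(539,-545 \right)}} + \frac{67085}{P{\left(-630,338 \right)}} = - \frac{488769}{539 \left(-4 - 545\right)} + \frac{67085}{6 \left(-630\right)} = - \frac{488769}{539 \left(-549\right)} + \frac{67085}{-3780} = - \frac{488769}{-295911} + 67085 \left(- \frac{1}{3780}\right) = \left(-488769\right) \left(- \frac{1}{295911}\right) - \frac{13417}{756} = \frac{162923}{98637} - \frac{13417}{756} = - \frac{57154421}{3550932}$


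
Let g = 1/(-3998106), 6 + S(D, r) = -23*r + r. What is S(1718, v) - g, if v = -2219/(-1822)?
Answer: -119443415839/3642274566 ≈ -32.794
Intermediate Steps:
v = 2219/1822 (v = -2219*(-1/1822) = 2219/1822 ≈ 1.2179)
S(D, r) = -6 - 22*r (S(D, r) = -6 + (-23*r + r) = -6 - 22*r)
g = -1/3998106 ≈ -2.5012e-7
S(1718, v) - g = (-6 - 22*2219/1822) - 1*(-1/3998106) = (-6 - 24409/911) + 1/3998106 = -29875/911 + 1/3998106 = -119443415839/3642274566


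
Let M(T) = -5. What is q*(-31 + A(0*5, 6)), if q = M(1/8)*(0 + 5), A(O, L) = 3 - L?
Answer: 850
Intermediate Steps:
q = -25 (q = -5*(0 + 5) = -5*5 = -25)
q*(-31 + A(0*5, 6)) = -25*(-31 + (3 - 1*6)) = -25*(-31 + (3 - 6)) = -25*(-31 - 3) = -25*(-34) = 850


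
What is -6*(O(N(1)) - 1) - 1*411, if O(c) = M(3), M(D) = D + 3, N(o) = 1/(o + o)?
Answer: -441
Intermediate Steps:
N(o) = 1/(2*o)
M(D) = 3 + D
O(c) = 6 (O(c) = 3 + 3 = 6)
-6*(O(N(1)) - 1) - 1*411 = -6*(6 - 1) - 1*411 = -6*5 - 411 = -30 - 411 = -441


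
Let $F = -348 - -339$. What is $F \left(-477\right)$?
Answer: $4293$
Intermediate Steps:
$F = -9$ ($F = -348 + 339 = -9$)
$F \left(-477\right) = \left(-9\right) \left(-477\right) = 4293$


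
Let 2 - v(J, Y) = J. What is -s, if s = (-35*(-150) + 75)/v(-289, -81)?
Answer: -1775/97 ≈ -18.299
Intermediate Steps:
v(J, Y) = 2 - J
s = 1775/97 (s = (-35*(-150) + 75)/(2 - 1*(-289)) = (5250 + 75)/(2 + 289) = 5325/291 = 5325*(1/291) = 1775/97 ≈ 18.299)
-s = -1*1775/97 = -1775/97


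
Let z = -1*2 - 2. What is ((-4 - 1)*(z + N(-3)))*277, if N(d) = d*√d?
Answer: 5540 + 4155*I*√3 ≈ 5540.0 + 7196.7*I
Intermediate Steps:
N(d) = d^(3/2)
z = -4 (z = -2 - 2 = -4)
((-4 - 1)*(z + N(-3)))*277 = ((-4 - 1)*(-4 + (-3)^(3/2)))*277 = -5*(-4 - 3*I*√3)*277 = (20 + 15*I*√3)*277 = 5540 + 4155*I*√3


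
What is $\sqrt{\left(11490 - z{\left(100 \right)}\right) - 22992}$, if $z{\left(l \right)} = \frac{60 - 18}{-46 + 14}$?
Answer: $\frac{i \sqrt{184011}}{4} \approx 107.24 i$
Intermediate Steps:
$z{\left(l \right)} = - \frac{21}{16}$ ($z{\left(l \right)} = \frac{42}{-32} = 42 \left(- \frac{1}{32}\right) = - \frac{21}{16}$)
$\sqrt{\left(11490 - z{\left(100 \right)}\right) - 22992} = \sqrt{\left(11490 - - \frac{21}{16}\right) - 22992} = \sqrt{\left(11490 + \frac{21}{16}\right) - 22992} = \sqrt{\frac{183861}{16} - 22992} = \sqrt{- \frac{184011}{16}} = \frac{i \sqrt{184011}}{4}$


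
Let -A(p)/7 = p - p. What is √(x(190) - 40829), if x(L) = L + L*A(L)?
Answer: I*√40639 ≈ 201.59*I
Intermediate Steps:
A(p) = 0 (A(p) = -7*(p - p) = -7*0 = 0)
x(L) = L (x(L) = L + L*0 = L + 0 = L)
√(x(190) - 40829) = √(190 - 40829) = √(-40639) = I*√40639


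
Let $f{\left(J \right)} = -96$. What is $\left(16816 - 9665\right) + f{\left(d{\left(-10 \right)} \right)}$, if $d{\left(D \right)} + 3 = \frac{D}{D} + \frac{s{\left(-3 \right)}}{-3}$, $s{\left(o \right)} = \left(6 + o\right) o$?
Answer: $7055$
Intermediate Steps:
$s{\left(o \right)} = o \left(6 + o\right)$
$d{\left(D \right)} = 1$ ($d{\left(D \right)} = -3 + \left(\frac{D}{D} + \frac{\left(-3\right) \left(6 - 3\right)}{-3}\right) = -3 + \left(1 + \left(-3\right) 3 \left(- \frac{1}{3}\right)\right) = -3 + \left(1 - -3\right) = -3 + \left(1 + 3\right) = -3 + 4 = 1$)
$\left(16816 - 9665\right) + f{\left(d{\left(-10 \right)} \right)} = \left(16816 - 9665\right) - 96 = 7151 - 96 = 7055$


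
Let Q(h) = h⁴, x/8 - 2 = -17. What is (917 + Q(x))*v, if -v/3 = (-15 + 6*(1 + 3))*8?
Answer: -44789958072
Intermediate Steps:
x = -120 (x = 16 + 8*(-17) = 16 - 136 = -120)
v = -216 (v = -3*(-15 + 6*(1 + 3))*8 = -3*(-15 + 6*4)*8 = -3*(-15 + 24)*8 = -27*8 = -3*72 = -216)
(917 + Q(x))*v = (917 + (-120)⁴)*(-216) = (917 + 207360000)*(-216) = 207360917*(-216) = -44789958072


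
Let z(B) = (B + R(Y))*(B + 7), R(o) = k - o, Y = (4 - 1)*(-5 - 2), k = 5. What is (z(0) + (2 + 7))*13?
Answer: 2483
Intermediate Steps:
Y = -21 (Y = 3*(-7) = -21)
R(o) = 5 - o
z(B) = (7 + B)*(26 + B) (z(B) = (B + (5 - 1*(-21)))*(B + 7) = (B + (5 + 21))*(7 + B) = (B + 26)*(7 + B) = (26 + B)*(7 + B) = (7 + B)*(26 + B))
(z(0) + (2 + 7))*13 = ((182 + 0² + 33*0) + (2 + 7))*13 = ((182 + 0 + 0) + 9)*13 = (182 + 9)*13 = 191*13 = 2483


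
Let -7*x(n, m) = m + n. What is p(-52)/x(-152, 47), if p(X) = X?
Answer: -52/15 ≈ -3.4667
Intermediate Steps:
x(n, m) = -m/7 - n/7 (x(n, m) = -(m + n)/7 = -m/7 - n/7)
p(-52)/x(-152, 47) = -52/(-1/7*47 - 1/7*(-152)) = -52/(-47/7 + 152/7) = -52/15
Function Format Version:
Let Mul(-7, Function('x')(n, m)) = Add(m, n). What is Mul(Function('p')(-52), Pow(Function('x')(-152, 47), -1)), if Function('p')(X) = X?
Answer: Rational(-52, 15) ≈ -3.4667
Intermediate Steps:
Function('x')(n, m) = Add(Mul(Rational(-1, 7), m), Mul(Rational(-1, 7), n)) (Function('x')(n, m) = Mul(Rational(-1, 7), Add(m, n)) = Add(Mul(Rational(-1, 7), m), Mul(Rational(-1, 7), n)))
Mul(Function('p')(-52), Pow(Function('x')(-152, 47), -1)) = Mul(-52, Pow(Add(Mul(Rational(-1, 7), 47), Mul(Rational(-1, 7), -152)), -1)) = Mul(-52, Pow(Add(Rational(-47, 7), Rational(152, 7)), -1)) = Mul(-52, Pow(15, -1)) = Mul(-52, Rational(1, 15)) = Rational(-52, 15)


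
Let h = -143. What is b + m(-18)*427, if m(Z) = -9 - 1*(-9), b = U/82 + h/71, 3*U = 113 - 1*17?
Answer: -4727/2911 ≈ -1.6238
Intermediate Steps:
U = 32 (U = (113 - 1*17)/3 = (113 - 17)/3 = (⅓)*96 = 32)
b = -4727/2911 (b = 32/82 - 143/71 = 32*(1/82) - 143*1/71 = 16/41 - 143/71 = -4727/2911 ≈ -1.6238)
m(Z) = 0 (m(Z) = -9 + 9 = 0)
b + m(-18)*427 = -4727/2911 + 0*427 = -4727/2911 + 0 = -4727/2911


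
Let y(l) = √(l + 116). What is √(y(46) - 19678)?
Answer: √(-19678 + 9*√2) ≈ 140.23*I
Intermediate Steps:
y(l) = √(116 + l)
√(y(46) - 19678) = √(√(116 + 46) - 19678) = √(√162 - 19678) = √(9*√2 - 19678) = √(-19678 + 9*√2)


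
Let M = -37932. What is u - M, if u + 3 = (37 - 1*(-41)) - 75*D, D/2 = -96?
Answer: 52407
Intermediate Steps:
D = -192 (D = 2*(-96) = -192)
u = 14475 (u = -3 + ((37 - 1*(-41)) - 75*(-192)) = -3 + ((37 + 41) + 14400) = -3 + (78 + 14400) = -3 + 14478 = 14475)
u - M = 14475 - 1*(-37932) = 14475 + 37932 = 52407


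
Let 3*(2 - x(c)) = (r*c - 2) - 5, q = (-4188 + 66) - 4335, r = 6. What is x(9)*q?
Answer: 115579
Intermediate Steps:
q = -8457 (q = -4122 - 4335 = -8457)
x(c) = 13/3 - 2*c (x(c) = 2 - ((6*c - 2) - 5)/3 = 2 - ((-2 + 6*c) - 5)/3 = 2 - (-7 + 6*c)/3 = 2 + (7/3 - 2*c) = 13/3 - 2*c)
x(9)*q = (13/3 - 2*9)*(-8457) = (13/3 - 18)*(-8457) = -41/3*(-8457) = 115579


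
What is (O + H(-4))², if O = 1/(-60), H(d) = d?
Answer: 58081/3600 ≈ 16.134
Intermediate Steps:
O = -1/60 ≈ -0.016667
(O + H(-4))² = (-1/60 - 4)² = (-241/60)² = 58081/3600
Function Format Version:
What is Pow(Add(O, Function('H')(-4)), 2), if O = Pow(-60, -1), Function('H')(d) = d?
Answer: Rational(58081, 3600) ≈ 16.134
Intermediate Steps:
O = Rational(-1, 60) ≈ -0.016667
Pow(Add(O, Function('H')(-4)), 2) = Pow(Add(Rational(-1, 60), -4), 2) = Pow(Rational(-241, 60), 2) = Rational(58081, 3600)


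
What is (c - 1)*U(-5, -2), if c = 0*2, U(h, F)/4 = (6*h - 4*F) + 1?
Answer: 84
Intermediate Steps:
U(h, F) = 4 - 16*F + 24*h (U(h, F) = 4*((6*h - 4*F) + 1) = 4*((-4*F + 6*h) + 1) = 4*(1 - 4*F + 6*h) = 4 - 16*F + 24*h)
c = 0
(c - 1)*U(-5, -2) = (0 - 1)*(4 - 16*(-2) + 24*(-5)) = -(4 + 32 - 120) = -1*(-84) = 84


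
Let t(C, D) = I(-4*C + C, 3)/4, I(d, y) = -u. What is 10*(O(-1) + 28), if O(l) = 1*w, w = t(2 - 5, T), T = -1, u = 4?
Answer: 270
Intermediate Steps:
I(d, y) = -4 (I(d, y) = -1*4 = -4)
t(C, D) = -1 (t(C, D) = -4/4 = -4*¼ = -1)
w = -1
O(l) = -1 (O(l) = 1*(-1) = -1)
10*(O(-1) + 28) = 10*(-1 + 28) = 10*27 = 270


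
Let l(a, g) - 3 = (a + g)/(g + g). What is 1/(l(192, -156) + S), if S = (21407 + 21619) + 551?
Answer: 26/1133077 ≈ 2.2946e-5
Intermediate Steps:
S = 43577 (S = 43026 + 551 = 43577)
l(a, g) = 3 + (a + g)/(2*g) (l(a, g) = 3 + (a + g)/(g + g) = 3 + (a + g)/((2*g)) = 3 + (a + g)*(1/(2*g)) = 3 + (a + g)/(2*g))
1/(l(192, -156) + S) = 1/((1/2)*(192 + 7*(-156))/(-156) + 43577) = 1/((1/2)*(-1/156)*(192 - 1092) + 43577) = 1/((1/2)*(-1/156)*(-900) + 43577) = 1/(75/26 + 43577) = 1/(1133077/26) = 26/1133077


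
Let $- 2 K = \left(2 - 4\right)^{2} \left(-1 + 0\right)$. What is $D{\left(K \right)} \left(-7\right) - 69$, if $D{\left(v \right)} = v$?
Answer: $-83$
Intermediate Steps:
$K = 2$ ($K = - \frac{\left(2 - 4\right)^{2} \left(-1 + 0\right)}{2} = - \frac{\left(-2\right)^{2} \left(-1\right)}{2} = - \frac{4 \left(-1\right)}{2} = \left(- \frac{1}{2}\right) \left(-4\right) = 2$)
$D{\left(K \right)} \left(-7\right) - 69 = 2 \left(-7\right) - 69 = -14 - 69 = -83$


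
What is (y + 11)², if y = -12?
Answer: 1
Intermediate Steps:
(y + 11)² = (-12 + 11)² = (-1)² = 1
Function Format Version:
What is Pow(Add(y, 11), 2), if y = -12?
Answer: 1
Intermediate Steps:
Pow(Add(y, 11), 2) = Pow(Add(-12, 11), 2) = Pow(-1, 2) = 1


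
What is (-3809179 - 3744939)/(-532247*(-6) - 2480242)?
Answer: -343369/32420 ≈ -10.591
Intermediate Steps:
(-3809179 - 3744939)/(-532247*(-6) - 2480242) = -7554118/(3193482 - 2480242) = -7554118/713240 = -7554118*1/713240 = -343369/32420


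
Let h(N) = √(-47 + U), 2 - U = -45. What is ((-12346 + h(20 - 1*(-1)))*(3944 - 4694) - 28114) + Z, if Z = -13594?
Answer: 9217792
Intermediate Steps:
U = 47 (U = 2 - 1*(-45) = 2 + 45 = 47)
h(N) = 0 (h(N) = √(-47 + 47) = √0 = 0)
((-12346 + h(20 - 1*(-1)))*(3944 - 4694) - 28114) + Z = ((-12346 + 0)*(3944 - 4694) - 28114) - 13594 = (-12346*(-750) - 28114) - 13594 = (9259500 - 28114) - 13594 = 9231386 - 13594 = 9217792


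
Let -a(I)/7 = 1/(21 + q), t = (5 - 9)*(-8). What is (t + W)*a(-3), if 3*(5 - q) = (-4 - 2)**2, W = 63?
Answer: -95/2 ≈ -47.500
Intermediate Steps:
q = -7 (q = 5 - (-4 - 2)**2/3 = 5 - 1/3*(-6)**2 = 5 - 1/3*36 = 5 - 12 = -7)
t = 32 (t = -4*(-8) = 32)
a(I) = -1/2 (a(I) = -7/(21 - 7) = -7/14 = -7*1/14 = -1/2)
(t + W)*a(-3) = (32 + 63)*(-1/2) = 95*(-1/2) = -95/2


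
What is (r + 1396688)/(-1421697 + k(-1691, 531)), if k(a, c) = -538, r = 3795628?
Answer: -5192316/1422235 ≈ -3.6508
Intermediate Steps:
(r + 1396688)/(-1421697 + k(-1691, 531)) = (3795628 + 1396688)/(-1421697 - 538) = 5192316/(-1422235) = 5192316*(-1/1422235) = -5192316/1422235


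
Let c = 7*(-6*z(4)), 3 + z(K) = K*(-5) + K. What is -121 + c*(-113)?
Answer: -90295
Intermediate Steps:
z(K) = -3 - 4*K (z(K) = -3 + (K*(-5) + K) = -3 + (-5*K + K) = -3 - 4*K)
c = 798 (c = 7*(-6*(-3 - 4*4)) = 7*(-6*(-3 - 16)) = 7*(-6*(-19)) = 7*114 = 798)
-121 + c*(-113) = -121 + 798*(-113) = -121 - 90174 = -90295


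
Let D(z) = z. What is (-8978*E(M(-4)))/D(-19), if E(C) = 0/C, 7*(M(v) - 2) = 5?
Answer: 0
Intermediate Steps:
M(v) = 19/7 (M(v) = 2 + (1/7)*5 = 2 + 5/7 = 19/7)
E(C) = 0
(-8978*E(M(-4)))/D(-19) = -8978*0/(-19) = 0*(-1/19) = 0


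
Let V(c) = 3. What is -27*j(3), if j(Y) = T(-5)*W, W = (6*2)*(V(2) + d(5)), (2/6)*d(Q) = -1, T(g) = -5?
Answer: 0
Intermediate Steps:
d(Q) = -3 (d(Q) = 3*(-1) = -3)
W = 0 (W = (6*2)*(3 - 3) = 12*0 = 0)
j(Y) = 0 (j(Y) = -5*0 = 0)
-27*j(3) = -27*0 = 0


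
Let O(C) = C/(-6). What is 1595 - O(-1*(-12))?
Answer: 1597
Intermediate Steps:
O(C) = -C/6 (O(C) = C*(-⅙) = -C/6)
1595 - O(-1*(-12)) = 1595 - (-1)*(-1*(-12))/6 = 1595 - (-1)*12/6 = 1595 - 1*(-2) = 1595 + 2 = 1597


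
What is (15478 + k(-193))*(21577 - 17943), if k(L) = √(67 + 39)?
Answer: 56247052 + 3634*√106 ≈ 5.6284e+7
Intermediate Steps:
k(L) = √106
(15478 + k(-193))*(21577 - 17943) = (15478 + √106)*(21577 - 17943) = (15478 + √106)*3634 = 56247052 + 3634*√106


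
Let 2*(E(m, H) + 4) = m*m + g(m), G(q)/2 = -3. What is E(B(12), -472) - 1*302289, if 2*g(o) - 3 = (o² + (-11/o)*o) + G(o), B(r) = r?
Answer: -604377/2 ≈ -3.0219e+5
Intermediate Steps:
G(q) = -6 (G(q) = 2*(-3) = -6)
g(o) = -7 + o²/2 (g(o) = 3/2 + ((o² + (-11/o)*o) - 6)/2 = 3/2 + ((o² - 11) - 6)/2 = 3/2 + ((-11 + o²) - 6)/2 = 3/2 + (-17 + o²)/2 = 3/2 + (-17/2 + o²/2) = -7 + o²/2)
E(m, H) = -15/2 + 3*m²/4 (E(m, H) = -4 + (m*m + (-7 + m²/2))/2 = -4 + (m² + (-7 + m²/2))/2 = -4 + (-7 + 3*m²/2)/2 = -4 + (-7/2 + 3*m²/4) = -15/2 + 3*m²/4)
E(B(12), -472) - 1*302289 = (-15/2 + (¾)*12²) - 1*302289 = (-15/2 + (¾)*144) - 302289 = (-15/2 + 108) - 302289 = 201/2 - 302289 = -604377/2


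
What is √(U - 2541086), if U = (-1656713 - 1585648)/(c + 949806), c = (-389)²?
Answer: I*√3081021226386660941/1101127 ≈ 1594.1*I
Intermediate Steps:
c = 151321
U = -3242361/1101127 (U = (-1656713 - 1585648)/(151321 + 949806) = -3242361/1101127 ≈ -2.9446)
√(U - 2541086) = √(-3242361/1101127 - 2541086) = √(-2798061646283/1101127) = I*√3081021226386660941/1101127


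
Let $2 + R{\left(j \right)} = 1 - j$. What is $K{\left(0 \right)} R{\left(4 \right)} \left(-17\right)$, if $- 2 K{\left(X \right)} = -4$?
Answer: $170$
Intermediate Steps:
$K{\left(X \right)} = 2$ ($K{\left(X \right)} = \left(- \frac{1}{2}\right) \left(-4\right) = 2$)
$R{\left(j \right)} = -1 - j$ ($R{\left(j \right)} = -2 - \left(-1 + j\right) = -1 - j$)
$K{\left(0 \right)} R{\left(4 \right)} \left(-17\right) = 2 \left(-1 - 4\right) \left(-17\right) = 2 \left(-5\right) \left(-17\right) = \left(-10\right) \left(-17\right) = 170$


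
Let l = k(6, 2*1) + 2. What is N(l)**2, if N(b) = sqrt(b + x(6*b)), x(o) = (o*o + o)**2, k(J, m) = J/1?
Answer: 5531912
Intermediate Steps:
k(J, m) = J (k(J, m) = J*1 = J)
l = 8 (l = 6 + 2 = 8)
x(o) = (o + o**2)**2 (x(o) = (o**2 + o)**2 = (o + o**2)**2)
N(b) = sqrt(b + 36*b**2*(1 + 6*b)**2) (N(b) = sqrt(b + (6*b)**2*(1 + 6*b)**2) = sqrt(b + (36*b**2)*(1 + 6*b)**2) = sqrt(b + 36*b**2*(1 + 6*b)**2))
N(l)**2 = (sqrt(8*(1 + 36*8*(1 + 6*8)**2)))**2 = (sqrt(8*(1 + 36*8*(1 + 48)**2)))**2 = (sqrt(8*(1 + 36*8*49**2)))**2 = (sqrt(8*(1 + 36*8*2401)))**2 = (sqrt(8*(1 + 691488)))**2 = (sqrt(8*691489))**2 = (sqrt(5531912))**2 = (2*sqrt(1382978))**2 = 5531912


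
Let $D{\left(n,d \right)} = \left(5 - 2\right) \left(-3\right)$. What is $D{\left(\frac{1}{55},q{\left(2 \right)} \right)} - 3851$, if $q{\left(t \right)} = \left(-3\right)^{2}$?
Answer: $-3860$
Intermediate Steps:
$q{\left(t \right)} = 9$
$D{\left(n,d \right)} = -9$ ($D{\left(n,d \right)} = 3 \left(-3\right) = -9$)
$D{\left(\frac{1}{55},q{\left(2 \right)} \right)} - 3851 = -9 - 3851 = -3860$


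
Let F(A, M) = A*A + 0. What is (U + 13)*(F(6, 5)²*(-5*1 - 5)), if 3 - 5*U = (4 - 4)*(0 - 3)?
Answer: -176256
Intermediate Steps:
F(A, M) = A² (F(A, M) = A² + 0 = A²)
U = ⅗ (U = ⅗ - (4 - 4)*(0 - 3)/5 = ⅗ - 0*(-3) = ⅗ - ⅕*0 = ⅗ + 0 = ⅗ ≈ 0.60000)
(U + 13)*(F(6, 5)²*(-5*1 - 5)) = (⅗ + 13)*((6²)²*(-5*1 - 5)) = 68*(36²*(-5 - 5))/5 = 68*(1296*(-10))/5 = (68/5)*(-12960) = -176256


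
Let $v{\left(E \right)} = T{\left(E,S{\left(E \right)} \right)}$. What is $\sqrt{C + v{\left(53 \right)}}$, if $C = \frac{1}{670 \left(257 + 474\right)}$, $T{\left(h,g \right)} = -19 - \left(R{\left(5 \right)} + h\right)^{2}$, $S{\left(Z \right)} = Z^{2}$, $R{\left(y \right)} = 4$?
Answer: $\frac{i \sqrt{783910365187430}}{489770} \approx 57.166 i$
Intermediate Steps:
$T{\left(h,g \right)} = -19 - \left(4 + h\right)^{2}$
$C = \frac{1}{489770}$ ($C = \frac{1}{670 \cdot 731} = \frac{1}{489770} \approx 2.0418 \cdot 10^{-6}$)
$v{\left(E \right)} = -19 - \left(4 + E\right)^{2}$
$\sqrt{C + v{\left(53 \right)}} = \sqrt{\frac{1}{489770} - \left(19 + \left(4 + 53\right)^{2}\right)} = \sqrt{\frac{1}{489770} - 3268} = \sqrt{- \frac{1600568359}{489770}} = \frac{i \sqrt{783910365187430}}{489770}$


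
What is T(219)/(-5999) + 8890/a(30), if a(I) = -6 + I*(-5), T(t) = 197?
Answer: -26680921/467922 ≈ -57.020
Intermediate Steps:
a(I) = -6 - 5*I
T(219)/(-5999) + 8890/a(30) = 197/(-5999) + 8890/(-6 - 5*30) = 197*(-1/5999) + 8890/(-6 - 150) = -197/5999 + 8890/(-156) = -197/5999 + 8890*(-1/156) = -197/5999 - 4445/78 = -26680921/467922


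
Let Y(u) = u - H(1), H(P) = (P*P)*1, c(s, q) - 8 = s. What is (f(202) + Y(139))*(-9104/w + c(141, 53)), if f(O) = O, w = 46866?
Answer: 1185568100/23433 ≈ 50594.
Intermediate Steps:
c(s, q) = 8 + s
H(P) = P**2 (H(P) = P**2*1 = P**2)
Y(u) = -1 + u (Y(u) = u - 1*1**2 = u - 1*1 = u - 1 = -1 + u)
(f(202) + Y(139))*(-9104/w + c(141, 53)) = (202 + (-1 + 139))*(-9104/46866 + (8 + 141)) = (202 + 138)*(-9104*1/46866 + 149) = 340*(-4552/23433 + 149) = 340*(3486965/23433) = 1185568100/23433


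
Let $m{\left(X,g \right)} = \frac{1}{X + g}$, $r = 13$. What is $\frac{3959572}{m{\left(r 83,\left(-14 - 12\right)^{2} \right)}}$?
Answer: $6949048860$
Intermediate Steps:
$\frac{3959572}{m{\left(r 83,\left(-14 - 12\right)^{2} \right)}} = \frac{3959572}{\frac{1}{13 \cdot 83 + \left(-14 - 12\right)^{2}}} = \frac{3959572}{\frac{1}{1079 + \left(-26\right)^{2}}} = \frac{3959572}{\frac{1}{1079 + 676}} = \frac{3959572}{\frac{1}{1755}} = 3959572 \frac{1}{\frac{1}{1755}} = 3959572 \cdot 1755 = 6949048860$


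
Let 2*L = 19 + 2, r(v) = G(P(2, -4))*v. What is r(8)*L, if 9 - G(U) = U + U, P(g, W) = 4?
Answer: 84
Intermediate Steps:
G(U) = 9 - 2*U (G(U) = 9 - (U + U) = 9 - 2*U)
r(v) = v (r(v) = (9 - 2*4)*v = (9 - 8)*v = 1*v = v)
L = 21/2 (L = (19 + 2)/2 = (½)*21 = 21/2 ≈ 10.500)
r(8)*L = 8*(21/2) = 84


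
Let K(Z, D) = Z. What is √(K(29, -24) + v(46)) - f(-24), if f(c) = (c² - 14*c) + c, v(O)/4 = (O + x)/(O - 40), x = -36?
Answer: -888 + √321/3 ≈ -882.03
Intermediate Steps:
v(O) = 4*(-36 + O)/(-40 + O) (v(O) = 4*((O - 36)/(O - 40)) = 4*((-36 + O)/(-40 + O)) = 4*(-36 + O)/(-40 + O))
f(c) = c² - 13*c
√(K(29, -24) + v(46)) - f(-24) = √(29 + 4*(-36 + 46)/(-40 + 46)) - (-24)*(-13 - 24) = √(29 + 4*10/6) - (-24)*(-37) = √(29 + 4*(⅙)*10) - 1*888 = √(29 + 20/3) - 888 = √(107/3) - 888 = √321/3 - 888 = -888 + √321/3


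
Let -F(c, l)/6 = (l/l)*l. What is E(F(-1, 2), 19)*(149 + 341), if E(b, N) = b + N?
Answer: 3430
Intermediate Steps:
F(c, l) = -6*l (F(c, l) = -6*l/l*l = -6*l)
E(b, N) = N + b
E(F(-1, 2), 19)*(149 + 341) = (19 - 6*2)*(149 + 341) = (19 - 12)*490 = 7*490 = 3430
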